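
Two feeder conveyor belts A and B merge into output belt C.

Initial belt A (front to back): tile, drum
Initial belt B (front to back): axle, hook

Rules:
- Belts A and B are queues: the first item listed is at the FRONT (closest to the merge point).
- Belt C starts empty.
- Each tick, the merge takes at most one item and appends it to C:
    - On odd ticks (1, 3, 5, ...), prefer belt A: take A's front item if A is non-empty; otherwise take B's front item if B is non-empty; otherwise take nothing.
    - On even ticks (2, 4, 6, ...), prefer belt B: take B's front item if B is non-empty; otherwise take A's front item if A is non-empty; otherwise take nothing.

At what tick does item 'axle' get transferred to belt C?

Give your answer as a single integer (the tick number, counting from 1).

Answer: 2

Derivation:
Tick 1: prefer A, take tile from A; A=[drum] B=[axle,hook] C=[tile]
Tick 2: prefer B, take axle from B; A=[drum] B=[hook] C=[tile,axle]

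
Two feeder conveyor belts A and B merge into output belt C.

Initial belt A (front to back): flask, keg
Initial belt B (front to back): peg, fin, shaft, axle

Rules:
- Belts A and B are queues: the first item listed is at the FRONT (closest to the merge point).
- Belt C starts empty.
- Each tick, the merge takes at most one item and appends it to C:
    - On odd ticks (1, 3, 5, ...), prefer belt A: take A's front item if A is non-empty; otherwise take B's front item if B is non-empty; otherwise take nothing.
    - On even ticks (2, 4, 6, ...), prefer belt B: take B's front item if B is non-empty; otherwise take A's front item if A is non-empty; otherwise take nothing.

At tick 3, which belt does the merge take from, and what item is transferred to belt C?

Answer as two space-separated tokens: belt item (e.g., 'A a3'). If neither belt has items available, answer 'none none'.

Tick 1: prefer A, take flask from A; A=[keg] B=[peg,fin,shaft,axle] C=[flask]
Tick 2: prefer B, take peg from B; A=[keg] B=[fin,shaft,axle] C=[flask,peg]
Tick 3: prefer A, take keg from A; A=[-] B=[fin,shaft,axle] C=[flask,peg,keg]

Answer: A keg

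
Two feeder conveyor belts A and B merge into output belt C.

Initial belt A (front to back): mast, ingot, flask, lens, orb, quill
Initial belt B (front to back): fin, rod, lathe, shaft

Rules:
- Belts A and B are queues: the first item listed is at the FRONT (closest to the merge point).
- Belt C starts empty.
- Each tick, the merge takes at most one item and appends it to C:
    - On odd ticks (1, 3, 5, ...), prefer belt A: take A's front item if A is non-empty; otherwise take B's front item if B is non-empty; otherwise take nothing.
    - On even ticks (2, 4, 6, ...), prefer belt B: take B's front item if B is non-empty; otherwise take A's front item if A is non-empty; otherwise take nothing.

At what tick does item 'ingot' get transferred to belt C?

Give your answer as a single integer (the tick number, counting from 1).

Answer: 3

Derivation:
Tick 1: prefer A, take mast from A; A=[ingot,flask,lens,orb,quill] B=[fin,rod,lathe,shaft] C=[mast]
Tick 2: prefer B, take fin from B; A=[ingot,flask,lens,orb,quill] B=[rod,lathe,shaft] C=[mast,fin]
Tick 3: prefer A, take ingot from A; A=[flask,lens,orb,quill] B=[rod,lathe,shaft] C=[mast,fin,ingot]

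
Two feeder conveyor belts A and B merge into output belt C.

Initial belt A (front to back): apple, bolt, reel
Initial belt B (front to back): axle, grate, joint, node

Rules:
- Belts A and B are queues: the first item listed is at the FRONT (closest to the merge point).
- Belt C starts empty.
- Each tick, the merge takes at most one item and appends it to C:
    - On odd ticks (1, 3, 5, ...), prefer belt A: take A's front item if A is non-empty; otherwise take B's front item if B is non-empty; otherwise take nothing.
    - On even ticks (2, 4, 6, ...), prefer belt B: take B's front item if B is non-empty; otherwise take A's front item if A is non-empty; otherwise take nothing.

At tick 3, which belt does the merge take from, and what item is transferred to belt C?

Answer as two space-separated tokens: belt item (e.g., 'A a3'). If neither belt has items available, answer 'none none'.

Answer: A bolt

Derivation:
Tick 1: prefer A, take apple from A; A=[bolt,reel] B=[axle,grate,joint,node] C=[apple]
Tick 2: prefer B, take axle from B; A=[bolt,reel] B=[grate,joint,node] C=[apple,axle]
Tick 3: prefer A, take bolt from A; A=[reel] B=[grate,joint,node] C=[apple,axle,bolt]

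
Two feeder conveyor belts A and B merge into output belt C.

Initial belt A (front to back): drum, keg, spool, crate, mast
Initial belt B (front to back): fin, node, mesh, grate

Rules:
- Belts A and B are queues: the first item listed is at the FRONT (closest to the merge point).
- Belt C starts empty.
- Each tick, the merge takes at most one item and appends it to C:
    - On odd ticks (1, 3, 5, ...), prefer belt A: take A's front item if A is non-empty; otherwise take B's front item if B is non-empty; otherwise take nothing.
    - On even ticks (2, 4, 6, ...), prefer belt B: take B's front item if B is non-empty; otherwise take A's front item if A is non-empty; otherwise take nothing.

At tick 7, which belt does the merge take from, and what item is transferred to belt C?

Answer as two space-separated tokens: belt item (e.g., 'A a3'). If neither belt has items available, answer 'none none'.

Answer: A crate

Derivation:
Tick 1: prefer A, take drum from A; A=[keg,spool,crate,mast] B=[fin,node,mesh,grate] C=[drum]
Tick 2: prefer B, take fin from B; A=[keg,spool,crate,mast] B=[node,mesh,grate] C=[drum,fin]
Tick 3: prefer A, take keg from A; A=[spool,crate,mast] B=[node,mesh,grate] C=[drum,fin,keg]
Tick 4: prefer B, take node from B; A=[spool,crate,mast] B=[mesh,grate] C=[drum,fin,keg,node]
Tick 5: prefer A, take spool from A; A=[crate,mast] B=[mesh,grate] C=[drum,fin,keg,node,spool]
Tick 6: prefer B, take mesh from B; A=[crate,mast] B=[grate] C=[drum,fin,keg,node,spool,mesh]
Tick 7: prefer A, take crate from A; A=[mast] B=[grate] C=[drum,fin,keg,node,spool,mesh,crate]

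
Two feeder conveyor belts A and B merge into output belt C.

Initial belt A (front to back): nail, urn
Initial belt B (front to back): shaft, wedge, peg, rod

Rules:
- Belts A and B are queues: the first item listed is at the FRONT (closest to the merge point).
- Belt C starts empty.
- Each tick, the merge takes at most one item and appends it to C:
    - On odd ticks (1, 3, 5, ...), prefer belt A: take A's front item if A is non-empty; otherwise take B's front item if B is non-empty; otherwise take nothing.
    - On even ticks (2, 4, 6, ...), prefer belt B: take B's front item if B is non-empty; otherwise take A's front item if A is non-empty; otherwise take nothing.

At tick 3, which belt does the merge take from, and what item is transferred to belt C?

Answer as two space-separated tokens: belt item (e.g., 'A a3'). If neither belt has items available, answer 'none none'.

Answer: A urn

Derivation:
Tick 1: prefer A, take nail from A; A=[urn] B=[shaft,wedge,peg,rod] C=[nail]
Tick 2: prefer B, take shaft from B; A=[urn] B=[wedge,peg,rod] C=[nail,shaft]
Tick 3: prefer A, take urn from A; A=[-] B=[wedge,peg,rod] C=[nail,shaft,urn]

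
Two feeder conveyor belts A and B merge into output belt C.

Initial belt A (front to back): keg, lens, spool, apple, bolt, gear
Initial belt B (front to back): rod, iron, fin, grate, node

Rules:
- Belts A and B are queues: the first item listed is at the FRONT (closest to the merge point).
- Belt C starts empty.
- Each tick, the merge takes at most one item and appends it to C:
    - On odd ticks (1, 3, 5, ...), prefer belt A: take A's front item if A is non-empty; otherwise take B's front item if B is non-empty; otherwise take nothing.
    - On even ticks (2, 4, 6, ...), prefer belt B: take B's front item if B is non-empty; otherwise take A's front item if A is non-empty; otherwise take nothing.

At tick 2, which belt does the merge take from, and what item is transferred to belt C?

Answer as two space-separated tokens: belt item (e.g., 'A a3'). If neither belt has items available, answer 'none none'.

Tick 1: prefer A, take keg from A; A=[lens,spool,apple,bolt,gear] B=[rod,iron,fin,grate,node] C=[keg]
Tick 2: prefer B, take rod from B; A=[lens,spool,apple,bolt,gear] B=[iron,fin,grate,node] C=[keg,rod]

Answer: B rod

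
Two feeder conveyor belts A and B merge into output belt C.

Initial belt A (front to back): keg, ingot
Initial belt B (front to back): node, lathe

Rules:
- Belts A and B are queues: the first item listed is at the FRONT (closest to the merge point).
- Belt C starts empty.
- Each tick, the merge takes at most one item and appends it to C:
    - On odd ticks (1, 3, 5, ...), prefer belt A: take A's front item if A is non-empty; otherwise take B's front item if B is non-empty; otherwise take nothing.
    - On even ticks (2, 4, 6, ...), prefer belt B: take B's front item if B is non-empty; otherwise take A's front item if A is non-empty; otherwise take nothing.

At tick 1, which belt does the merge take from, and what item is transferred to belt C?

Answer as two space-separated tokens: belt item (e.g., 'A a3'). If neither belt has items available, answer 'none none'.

Tick 1: prefer A, take keg from A; A=[ingot] B=[node,lathe] C=[keg]

Answer: A keg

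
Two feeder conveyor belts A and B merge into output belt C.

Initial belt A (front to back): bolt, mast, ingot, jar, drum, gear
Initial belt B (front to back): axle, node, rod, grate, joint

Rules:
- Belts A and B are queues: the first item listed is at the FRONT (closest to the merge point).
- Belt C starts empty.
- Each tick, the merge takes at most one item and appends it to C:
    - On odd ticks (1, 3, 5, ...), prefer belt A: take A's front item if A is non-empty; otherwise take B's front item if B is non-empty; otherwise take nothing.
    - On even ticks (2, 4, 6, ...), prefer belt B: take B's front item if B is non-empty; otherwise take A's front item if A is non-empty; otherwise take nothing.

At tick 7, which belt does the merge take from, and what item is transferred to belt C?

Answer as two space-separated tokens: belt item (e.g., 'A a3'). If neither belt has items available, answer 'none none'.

Tick 1: prefer A, take bolt from A; A=[mast,ingot,jar,drum,gear] B=[axle,node,rod,grate,joint] C=[bolt]
Tick 2: prefer B, take axle from B; A=[mast,ingot,jar,drum,gear] B=[node,rod,grate,joint] C=[bolt,axle]
Tick 3: prefer A, take mast from A; A=[ingot,jar,drum,gear] B=[node,rod,grate,joint] C=[bolt,axle,mast]
Tick 4: prefer B, take node from B; A=[ingot,jar,drum,gear] B=[rod,grate,joint] C=[bolt,axle,mast,node]
Tick 5: prefer A, take ingot from A; A=[jar,drum,gear] B=[rod,grate,joint] C=[bolt,axle,mast,node,ingot]
Tick 6: prefer B, take rod from B; A=[jar,drum,gear] B=[grate,joint] C=[bolt,axle,mast,node,ingot,rod]
Tick 7: prefer A, take jar from A; A=[drum,gear] B=[grate,joint] C=[bolt,axle,mast,node,ingot,rod,jar]

Answer: A jar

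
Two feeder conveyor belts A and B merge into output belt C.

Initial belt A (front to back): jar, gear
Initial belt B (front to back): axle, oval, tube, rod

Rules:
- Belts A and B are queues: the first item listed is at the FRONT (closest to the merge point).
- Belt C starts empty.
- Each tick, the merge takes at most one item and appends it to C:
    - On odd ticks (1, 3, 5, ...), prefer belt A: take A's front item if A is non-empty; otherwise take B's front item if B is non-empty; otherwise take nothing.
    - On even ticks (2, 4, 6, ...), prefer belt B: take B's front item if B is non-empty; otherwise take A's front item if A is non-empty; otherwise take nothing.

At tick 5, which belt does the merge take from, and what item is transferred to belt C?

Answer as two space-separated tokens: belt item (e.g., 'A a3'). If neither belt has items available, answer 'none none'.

Answer: B tube

Derivation:
Tick 1: prefer A, take jar from A; A=[gear] B=[axle,oval,tube,rod] C=[jar]
Tick 2: prefer B, take axle from B; A=[gear] B=[oval,tube,rod] C=[jar,axle]
Tick 3: prefer A, take gear from A; A=[-] B=[oval,tube,rod] C=[jar,axle,gear]
Tick 4: prefer B, take oval from B; A=[-] B=[tube,rod] C=[jar,axle,gear,oval]
Tick 5: prefer A, take tube from B; A=[-] B=[rod] C=[jar,axle,gear,oval,tube]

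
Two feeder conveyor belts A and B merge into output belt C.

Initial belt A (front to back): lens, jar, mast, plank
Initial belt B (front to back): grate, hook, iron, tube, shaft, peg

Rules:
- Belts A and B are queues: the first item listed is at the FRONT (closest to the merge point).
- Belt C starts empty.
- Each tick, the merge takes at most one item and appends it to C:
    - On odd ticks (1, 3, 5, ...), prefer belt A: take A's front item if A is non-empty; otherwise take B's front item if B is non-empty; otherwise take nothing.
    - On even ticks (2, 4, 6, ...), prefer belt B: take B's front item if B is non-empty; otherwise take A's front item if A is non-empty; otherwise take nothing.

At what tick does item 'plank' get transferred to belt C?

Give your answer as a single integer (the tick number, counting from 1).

Tick 1: prefer A, take lens from A; A=[jar,mast,plank] B=[grate,hook,iron,tube,shaft,peg] C=[lens]
Tick 2: prefer B, take grate from B; A=[jar,mast,plank] B=[hook,iron,tube,shaft,peg] C=[lens,grate]
Tick 3: prefer A, take jar from A; A=[mast,plank] B=[hook,iron,tube,shaft,peg] C=[lens,grate,jar]
Tick 4: prefer B, take hook from B; A=[mast,plank] B=[iron,tube,shaft,peg] C=[lens,grate,jar,hook]
Tick 5: prefer A, take mast from A; A=[plank] B=[iron,tube,shaft,peg] C=[lens,grate,jar,hook,mast]
Tick 6: prefer B, take iron from B; A=[plank] B=[tube,shaft,peg] C=[lens,grate,jar,hook,mast,iron]
Tick 7: prefer A, take plank from A; A=[-] B=[tube,shaft,peg] C=[lens,grate,jar,hook,mast,iron,plank]

Answer: 7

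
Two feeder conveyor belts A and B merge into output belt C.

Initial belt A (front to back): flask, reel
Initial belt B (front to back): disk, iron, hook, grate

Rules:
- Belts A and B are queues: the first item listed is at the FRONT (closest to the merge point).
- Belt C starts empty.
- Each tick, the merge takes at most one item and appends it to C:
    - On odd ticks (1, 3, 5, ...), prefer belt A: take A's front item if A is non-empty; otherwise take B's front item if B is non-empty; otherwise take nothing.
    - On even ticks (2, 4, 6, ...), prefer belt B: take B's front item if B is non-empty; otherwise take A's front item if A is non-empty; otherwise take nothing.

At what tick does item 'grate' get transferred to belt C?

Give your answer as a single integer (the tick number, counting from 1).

Answer: 6

Derivation:
Tick 1: prefer A, take flask from A; A=[reel] B=[disk,iron,hook,grate] C=[flask]
Tick 2: prefer B, take disk from B; A=[reel] B=[iron,hook,grate] C=[flask,disk]
Tick 3: prefer A, take reel from A; A=[-] B=[iron,hook,grate] C=[flask,disk,reel]
Tick 4: prefer B, take iron from B; A=[-] B=[hook,grate] C=[flask,disk,reel,iron]
Tick 5: prefer A, take hook from B; A=[-] B=[grate] C=[flask,disk,reel,iron,hook]
Tick 6: prefer B, take grate from B; A=[-] B=[-] C=[flask,disk,reel,iron,hook,grate]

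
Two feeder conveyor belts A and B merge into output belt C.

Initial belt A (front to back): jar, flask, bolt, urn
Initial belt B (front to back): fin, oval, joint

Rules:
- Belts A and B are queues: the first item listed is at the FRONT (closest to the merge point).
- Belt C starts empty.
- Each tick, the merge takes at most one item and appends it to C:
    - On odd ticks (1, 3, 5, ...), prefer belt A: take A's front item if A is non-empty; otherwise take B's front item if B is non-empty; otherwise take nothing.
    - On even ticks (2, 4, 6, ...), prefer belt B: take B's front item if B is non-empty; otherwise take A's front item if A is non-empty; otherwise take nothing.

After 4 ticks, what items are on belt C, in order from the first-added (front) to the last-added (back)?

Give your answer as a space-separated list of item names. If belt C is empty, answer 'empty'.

Tick 1: prefer A, take jar from A; A=[flask,bolt,urn] B=[fin,oval,joint] C=[jar]
Tick 2: prefer B, take fin from B; A=[flask,bolt,urn] B=[oval,joint] C=[jar,fin]
Tick 3: prefer A, take flask from A; A=[bolt,urn] B=[oval,joint] C=[jar,fin,flask]
Tick 4: prefer B, take oval from B; A=[bolt,urn] B=[joint] C=[jar,fin,flask,oval]

Answer: jar fin flask oval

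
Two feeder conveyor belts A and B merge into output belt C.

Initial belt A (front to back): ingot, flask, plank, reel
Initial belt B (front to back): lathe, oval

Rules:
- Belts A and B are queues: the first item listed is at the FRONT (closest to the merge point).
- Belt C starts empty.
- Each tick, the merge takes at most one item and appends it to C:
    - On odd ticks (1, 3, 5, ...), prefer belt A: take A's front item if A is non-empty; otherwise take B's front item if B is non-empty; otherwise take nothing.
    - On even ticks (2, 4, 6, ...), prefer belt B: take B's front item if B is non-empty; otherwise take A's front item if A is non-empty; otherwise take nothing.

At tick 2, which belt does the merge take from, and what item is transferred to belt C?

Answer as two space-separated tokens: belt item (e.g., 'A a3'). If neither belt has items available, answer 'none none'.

Answer: B lathe

Derivation:
Tick 1: prefer A, take ingot from A; A=[flask,plank,reel] B=[lathe,oval] C=[ingot]
Tick 2: prefer B, take lathe from B; A=[flask,plank,reel] B=[oval] C=[ingot,lathe]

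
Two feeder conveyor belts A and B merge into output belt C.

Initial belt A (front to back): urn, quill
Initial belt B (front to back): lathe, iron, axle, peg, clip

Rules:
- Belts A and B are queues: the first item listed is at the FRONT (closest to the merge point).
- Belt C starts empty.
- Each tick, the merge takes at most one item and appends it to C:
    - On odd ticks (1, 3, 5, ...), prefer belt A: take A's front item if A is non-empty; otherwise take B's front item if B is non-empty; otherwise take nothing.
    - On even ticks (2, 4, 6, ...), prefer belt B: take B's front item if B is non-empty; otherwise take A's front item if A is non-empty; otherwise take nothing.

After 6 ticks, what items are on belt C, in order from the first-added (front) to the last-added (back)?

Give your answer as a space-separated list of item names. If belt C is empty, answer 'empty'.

Tick 1: prefer A, take urn from A; A=[quill] B=[lathe,iron,axle,peg,clip] C=[urn]
Tick 2: prefer B, take lathe from B; A=[quill] B=[iron,axle,peg,clip] C=[urn,lathe]
Tick 3: prefer A, take quill from A; A=[-] B=[iron,axle,peg,clip] C=[urn,lathe,quill]
Tick 4: prefer B, take iron from B; A=[-] B=[axle,peg,clip] C=[urn,lathe,quill,iron]
Tick 5: prefer A, take axle from B; A=[-] B=[peg,clip] C=[urn,lathe,quill,iron,axle]
Tick 6: prefer B, take peg from B; A=[-] B=[clip] C=[urn,lathe,quill,iron,axle,peg]

Answer: urn lathe quill iron axle peg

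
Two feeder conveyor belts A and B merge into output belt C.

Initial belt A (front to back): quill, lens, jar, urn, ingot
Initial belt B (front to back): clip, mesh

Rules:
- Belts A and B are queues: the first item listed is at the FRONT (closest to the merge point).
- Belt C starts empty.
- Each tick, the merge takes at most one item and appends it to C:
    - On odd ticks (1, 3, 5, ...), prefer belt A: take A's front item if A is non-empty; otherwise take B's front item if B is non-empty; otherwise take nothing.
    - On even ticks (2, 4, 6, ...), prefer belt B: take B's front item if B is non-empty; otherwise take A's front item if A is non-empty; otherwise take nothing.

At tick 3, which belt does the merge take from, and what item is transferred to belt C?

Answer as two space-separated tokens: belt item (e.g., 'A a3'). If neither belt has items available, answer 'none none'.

Answer: A lens

Derivation:
Tick 1: prefer A, take quill from A; A=[lens,jar,urn,ingot] B=[clip,mesh] C=[quill]
Tick 2: prefer B, take clip from B; A=[lens,jar,urn,ingot] B=[mesh] C=[quill,clip]
Tick 3: prefer A, take lens from A; A=[jar,urn,ingot] B=[mesh] C=[quill,clip,lens]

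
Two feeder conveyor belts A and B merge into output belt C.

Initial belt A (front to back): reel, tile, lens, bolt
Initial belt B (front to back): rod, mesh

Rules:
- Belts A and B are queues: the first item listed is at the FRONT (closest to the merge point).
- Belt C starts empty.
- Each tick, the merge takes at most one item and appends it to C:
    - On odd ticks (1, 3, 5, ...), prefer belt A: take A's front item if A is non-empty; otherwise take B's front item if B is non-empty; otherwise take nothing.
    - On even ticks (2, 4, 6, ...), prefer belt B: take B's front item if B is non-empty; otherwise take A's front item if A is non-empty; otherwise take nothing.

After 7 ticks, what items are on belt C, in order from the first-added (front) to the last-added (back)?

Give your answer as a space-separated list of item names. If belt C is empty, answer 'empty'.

Answer: reel rod tile mesh lens bolt

Derivation:
Tick 1: prefer A, take reel from A; A=[tile,lens,bolt] B=[rod,mesh] C=[reel]
Tick 2: prefer B, take rod from B; A=[tile,lens,bolt] B=[mesh] C=[reel,rod]
Tick 3: prefer A, take tile from A; A=[lens,bolt] B=[mesh] C=[reel,rod,tile]
Tick 4: prefer B, take mesh from B; A=[lens,bolt] B=[-] C=[reel,rod,tile,mesh]
Tick 5: prefer A, take lens from A; A=[bolt] B=[-] C=[reel,rod,tile,mesh,lens]
Tick 6: prefer B, take bolt from A; A=[-] B=[-] C=[reel,rod,tile,mesh,lens,bolt]
Tick 7: prefer A, both empty, nothing taken; A=[-] B=[-] C=[reel,rod,tile,mesh,lens,bolt]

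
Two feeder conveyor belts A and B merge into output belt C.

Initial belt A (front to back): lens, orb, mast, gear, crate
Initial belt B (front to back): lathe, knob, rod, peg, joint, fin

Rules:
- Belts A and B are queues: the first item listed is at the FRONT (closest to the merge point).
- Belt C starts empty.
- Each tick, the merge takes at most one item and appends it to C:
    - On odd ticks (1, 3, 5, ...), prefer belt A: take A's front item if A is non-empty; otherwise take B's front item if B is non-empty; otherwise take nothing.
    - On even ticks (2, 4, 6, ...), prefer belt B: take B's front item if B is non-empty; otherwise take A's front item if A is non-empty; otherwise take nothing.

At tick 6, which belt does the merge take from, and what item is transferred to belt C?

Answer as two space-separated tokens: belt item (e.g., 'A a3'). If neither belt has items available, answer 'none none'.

Tick 1: prefer A, take lens from A; A=[orb,mast,gear,crate] B=[lathe,knob,rod,peg,joint,fin] C=[lens]
Tick 2: prefer B, take lathe from B; A=[orb,mast,gear,crate] B=[knob,rod,peg,joint,fin] C=[lens,lathe]
Tick 3: prefer A, take orb from A; A=[mast,gear,crate] B=[knob,rod,peg,joint,fin] C=[lens,lathe,orb]
Tick 4: prefer B, take knob from B; A=[mast,gear,crate] B=[rod,peg,joint,fin] C=[lens,lathe,orb,knob]
Tick 5: prefer A, take mast from A; A=[gear,crate] B=[rod,peg,joint,fin] C=[lens,lathe,orb,knob,mast]
Tick 6: prefer B, take rod from B; A=[gear,crate] B=[peg,joint,fin] C=[lens,lathe,orb,knob,mast,rod]

Answer: B rod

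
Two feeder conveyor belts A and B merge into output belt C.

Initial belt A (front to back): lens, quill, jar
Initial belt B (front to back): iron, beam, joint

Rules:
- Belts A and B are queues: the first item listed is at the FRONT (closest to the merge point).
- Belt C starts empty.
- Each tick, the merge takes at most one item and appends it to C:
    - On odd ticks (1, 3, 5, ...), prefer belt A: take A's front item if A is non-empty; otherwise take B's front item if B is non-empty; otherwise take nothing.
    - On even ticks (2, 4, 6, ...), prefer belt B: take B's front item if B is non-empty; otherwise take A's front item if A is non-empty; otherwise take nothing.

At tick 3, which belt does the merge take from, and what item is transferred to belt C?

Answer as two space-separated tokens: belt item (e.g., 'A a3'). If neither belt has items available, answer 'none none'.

Answer: A quill

Derivation:
Tick 1: prefer A, take lens from A; A=[quill,jar] B=[iron,beam,joint] C=[lens]
Tick 2: prefer B, take iron from B; A=[quill,jar] B=[beam,joint] C=[lens,iron]
Tick 3: prefer A, take quill from A; A=[jar] B=[beam,joint] C=[lens,iron,quill]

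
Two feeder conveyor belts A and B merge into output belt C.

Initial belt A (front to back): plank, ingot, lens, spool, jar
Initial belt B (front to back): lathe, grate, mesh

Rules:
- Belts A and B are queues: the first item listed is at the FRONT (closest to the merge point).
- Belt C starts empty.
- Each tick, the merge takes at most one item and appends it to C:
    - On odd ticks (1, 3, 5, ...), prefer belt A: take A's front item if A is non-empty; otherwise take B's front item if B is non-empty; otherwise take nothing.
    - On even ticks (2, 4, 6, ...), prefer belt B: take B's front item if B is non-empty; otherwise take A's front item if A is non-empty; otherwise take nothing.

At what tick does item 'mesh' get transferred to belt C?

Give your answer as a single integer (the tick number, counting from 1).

Tick 1: prefer A, take plank from A; A=[ingot,lens,spool,jar] B=[lathe,grate,mesh] C=[plank]
Tick 2: prefer B, take lathe from B; A=[ingot,lens,spool,jar] B=[grate,mesh] C=[plank,lathe]
Tick 3: prefer A, take ingot from A; A=[lens,spool,jar] B=[grate,mesh] C=[plank,lathe,ingot]
Tick 4: prefer B, take grate from B; A=[lens,spool,jar] B=[mesh] C=[plank,lathe,ingot,grate]
Tick 5: prefer A, take lens from A; A=[spool,jar] B=[mesh] C=[plank,lathe,ingot,grate,lens]
Tick 6: prefer B, take mesh from B; A=[spool,jar] B=[-] C=[plank,lathe,ingot,grate,lens,mesh]

Answer: 6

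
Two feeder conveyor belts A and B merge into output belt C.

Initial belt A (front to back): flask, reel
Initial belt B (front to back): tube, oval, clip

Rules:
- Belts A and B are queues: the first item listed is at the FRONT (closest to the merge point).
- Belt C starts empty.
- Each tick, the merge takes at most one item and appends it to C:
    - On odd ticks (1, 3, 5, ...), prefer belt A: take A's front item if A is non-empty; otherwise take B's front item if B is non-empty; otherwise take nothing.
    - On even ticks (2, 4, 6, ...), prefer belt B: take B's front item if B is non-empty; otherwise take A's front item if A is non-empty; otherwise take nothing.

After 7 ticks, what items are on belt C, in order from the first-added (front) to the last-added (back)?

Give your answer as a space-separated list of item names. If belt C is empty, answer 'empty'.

Tick 1: prefer A, take flask from A; A=[reel] B=[tube,oval,clip] C=[flask]
Tick 2: prefer B, take tube from B; A=[reel] B=[oval,clip] C=[flask,tube]
Tick 3: prefer A, take reel from A; A=[-] B=[oval,clip] C=[flask,tube,reel]
Tick 4: prefer B, take oval from B; A=[-] B=[clip] C=[flask,tube,reel,oval]
Tick 5: prefer A, take clip from B; A=[-] B=[-] C=[flask,tube,reel,oval,clip]
Tick 6: prefer B, both empty, nothing taken; A=[-] B=[-] C=[flask,tube,reel,oval,clip]
Tick 7: prefer A, both empty, nothing taken; A=[-] B=[-] C=[flask,tube,reel,oval,clip]

Answer: flask tube reel oval clip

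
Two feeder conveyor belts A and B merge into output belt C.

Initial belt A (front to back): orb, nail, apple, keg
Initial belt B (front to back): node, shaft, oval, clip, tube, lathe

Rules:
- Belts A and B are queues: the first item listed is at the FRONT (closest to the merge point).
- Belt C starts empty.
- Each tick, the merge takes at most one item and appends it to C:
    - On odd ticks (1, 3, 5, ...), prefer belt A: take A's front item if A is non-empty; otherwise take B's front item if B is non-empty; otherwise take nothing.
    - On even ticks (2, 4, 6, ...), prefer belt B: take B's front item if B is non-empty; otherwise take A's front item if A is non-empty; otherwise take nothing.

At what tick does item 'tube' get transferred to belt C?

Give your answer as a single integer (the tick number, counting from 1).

Answer: 9

Derivation:
Tick 1: prefer A, take orb from A; A=[nail,apple,keg] B=[node,shaft,oval,clip,tube,lathe] C=[orb]
Tick 2: prefer B, take node from B; A=[nail,apple,keg] B=[shaft,oval,clip,tube,lathe] C=[orb,node]
Tick 3: prefer A, take nail from A; A=[apple,keg] B=[shaft,oval,clip,tube,lathe] C=[orb,node,nail]
Tick 4: prefer B, take shaft from B; A=[apple,keg] B=[oval,clip,tube,lathe] C=[orb,node,nail,shaft]
Tick 5: prefer A, take apple from A; A=[keg] B=[oval,clip,tube,lathe] C=[orb,node,nail,shaft,apple]
Tick 6: prefer B, take oval from B; A=[keg] B=[clip,tube,lathe] C=[orb,node,nail,shaft,apple,oval]
Tick 7: prefer A, take keg from A; A=[-] B=[clip,tube,lathe] C=[orb,node,nail,shaft,apple,oval,keg]
Tick 8: prefer B, take clip from B; A=[-] B=[tube,lathe] C=[orb,node,nail,shaft,apple,oval,keg,clip]
Tick 9: prefer A, take tube from B; A=[-] B=[lathe] C=[orb,node,nail,shaft,apple,oval,keg,clip,tube]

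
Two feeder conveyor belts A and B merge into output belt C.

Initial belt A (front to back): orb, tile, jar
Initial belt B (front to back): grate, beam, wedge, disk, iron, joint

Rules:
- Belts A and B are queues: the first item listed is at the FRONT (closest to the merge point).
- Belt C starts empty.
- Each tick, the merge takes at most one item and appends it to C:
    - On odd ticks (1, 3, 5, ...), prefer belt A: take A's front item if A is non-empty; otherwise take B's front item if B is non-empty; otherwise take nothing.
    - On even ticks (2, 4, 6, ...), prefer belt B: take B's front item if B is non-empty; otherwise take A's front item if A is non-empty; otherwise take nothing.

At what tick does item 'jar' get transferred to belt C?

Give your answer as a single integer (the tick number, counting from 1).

Answer: 5

Derivation:
Tick 1: prefer A, take orb from A; A=[tile,jar] B=[grate,beam,wedge,disk,iron,joint] C=[orb]
Tick 2: prefer B, take grate from B; A=[tile,jar] B=[beam,wedge,disk,iron,joint] C=[orb,grate]
Tick 3: prefer A, take tile from A; A=[jar] B=[beam,wedge,disk,iron,joint] C=[orb,grate,tile]
Tick 4: prefer B, take beam from B; A=[jar] B=[wedge,disk,iron,joint] C=[orb,grate,tile,beam]
Tick 5: prefer A, take jar from A; A=[-] B=[wedge,disk,iron,joint] C=[orb,grate,tile,beam,jar]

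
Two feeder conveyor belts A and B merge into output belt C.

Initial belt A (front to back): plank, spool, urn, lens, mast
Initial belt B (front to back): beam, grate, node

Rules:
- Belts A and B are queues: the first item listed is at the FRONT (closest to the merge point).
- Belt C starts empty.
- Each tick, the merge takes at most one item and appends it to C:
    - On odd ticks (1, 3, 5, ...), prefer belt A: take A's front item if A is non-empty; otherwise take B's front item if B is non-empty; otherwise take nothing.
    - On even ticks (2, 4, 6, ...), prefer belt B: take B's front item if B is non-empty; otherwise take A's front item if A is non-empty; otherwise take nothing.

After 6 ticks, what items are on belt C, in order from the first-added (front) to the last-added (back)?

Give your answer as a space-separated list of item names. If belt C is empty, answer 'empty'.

Tick 1: prefer A, take plank from A; A=[spool,urn,lens,mast] B=[beam,grate,node] C=[plank]
Tick 2: prefer B, take beam from B; A=[spool,urn,lens,mast] B=[grate,node] C=[plank,beam]
Tick 3: prefer A, take spool from A; A=[urn,lens,mast] B=[grate,node] C=[plank,beam,spool]
Tick 4: prefer B, take grate from B; A=[urn,lens,mast] B=[node] C=[plank,beam,spool,grate]
Tick 5: prefer A, take urn from A; A=[lens,mast] B=[node] C=[plank,beam,spool,grate,urn]
Tick 6: prefer B, take node from B; A=[lens,mast] B=[-] C=[plank,beam,spool,grate,urn,node]

Answer: plank beam spool grate urn node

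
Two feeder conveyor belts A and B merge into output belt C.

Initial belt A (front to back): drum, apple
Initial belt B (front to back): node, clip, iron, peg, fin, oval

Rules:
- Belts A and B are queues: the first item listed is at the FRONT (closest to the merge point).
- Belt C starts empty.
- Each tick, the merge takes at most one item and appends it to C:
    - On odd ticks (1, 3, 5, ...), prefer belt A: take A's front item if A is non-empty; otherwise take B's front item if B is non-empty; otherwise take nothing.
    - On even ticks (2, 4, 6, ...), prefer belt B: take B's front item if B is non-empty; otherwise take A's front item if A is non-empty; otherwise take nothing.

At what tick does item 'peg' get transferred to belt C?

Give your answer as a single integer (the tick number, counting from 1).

Tick 1: prefer A, take drum from A; A=[apple] B=[node,clip,iron,peg,fin,oval] C=[drum]
Tick 2: prefer B, take node from B; A=[apple] B=[clip,iron,peg,fin,oval] C=[drum,node]
Tick 3: prefer A, take apple from A; A=[-] B=[clip,iron,peg,fin,oval] C=[drum,node,apple]
Tick 4: prefer B, take clip from B; A=[-] B=[iron,peg,fin,oval] C=[drum,node,apple,clip]
Tick 5: prefer A, take iron from B; A=[-] B=[peg,fin,oval] C=[drum,node,apple,clip,iron]
Tick 6: prefer B, take peg from B; A=[-] B=[fin,oval] C=[drum,node,apple,clip,iron,peg]

Answer: 6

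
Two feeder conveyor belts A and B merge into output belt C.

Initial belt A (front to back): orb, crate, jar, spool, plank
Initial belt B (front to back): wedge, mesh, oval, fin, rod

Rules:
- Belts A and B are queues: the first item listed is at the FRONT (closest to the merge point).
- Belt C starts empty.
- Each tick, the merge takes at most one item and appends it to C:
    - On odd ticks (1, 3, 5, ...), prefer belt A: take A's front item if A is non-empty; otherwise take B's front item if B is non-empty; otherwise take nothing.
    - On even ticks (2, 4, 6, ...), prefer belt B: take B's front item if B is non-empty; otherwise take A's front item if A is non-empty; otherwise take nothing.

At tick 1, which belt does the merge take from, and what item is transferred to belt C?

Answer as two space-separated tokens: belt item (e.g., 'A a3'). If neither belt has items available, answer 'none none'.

Answer: A orb

Derivation:
Tick 1: prefer A, take orb from A; A=[crate,jar,spool,plank] B=[wedge,mesh,oval,fin,rod] C=[orb]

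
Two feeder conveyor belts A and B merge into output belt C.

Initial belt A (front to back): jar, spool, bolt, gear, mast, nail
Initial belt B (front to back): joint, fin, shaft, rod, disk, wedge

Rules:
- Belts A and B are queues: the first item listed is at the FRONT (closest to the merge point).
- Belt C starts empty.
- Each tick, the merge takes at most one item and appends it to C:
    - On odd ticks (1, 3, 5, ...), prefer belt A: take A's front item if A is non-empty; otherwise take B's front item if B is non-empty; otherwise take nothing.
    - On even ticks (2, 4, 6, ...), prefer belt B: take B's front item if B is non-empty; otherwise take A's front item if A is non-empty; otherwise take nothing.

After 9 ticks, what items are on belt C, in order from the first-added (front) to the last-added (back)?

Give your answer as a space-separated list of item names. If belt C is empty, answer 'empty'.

Tick 1: prefer A, take jar from A; A=[spool,bolt,gear,mast,nail] B=[joint,fin,shaft,rod,disk,wedge] C=[jar]
Tick 2: prefer B, take joint from B; A=[spool,bolt,gear,mast,nail] B=[fin,shaft,rod,disk,wedge] C=[jar,joint]
Tick 3: prefer A, take spool from A; A=[bolt,gear,mast,nail] B=[fin,shaft,rod,disk,wedge] C=[jar,joint,spool]
Tick 4: prefer B, take fin from B; A=[bolt,gear,mast,nail] B=[shaft,rod,disk,wedge] C=[jar,joint,spool,fin]
Tick 5: prefer A, take bolt from A; A=[gear,mast,nail] B=[shaft,rod,disk,wedge] C=[jar,joint,spool,fin,bolt]
Tick 6: prefer B, take shaft from B; A=[gear,mast,nail] B=[rod,disk,wedge] C=[jar,joint,spool,fin,bolt,shaft]
Tick 7: prefer A, take gear from A; A=[mast,nail] B=[rod,disk,wedge] C=[jar,joint,spool,fin,bolt,shaft,gear]
Tick 8: prefer B, take rod from B; A=[mast,nail] B=[disk,wedge] C=[jar,joint,spool,fin,bolt,shaft,gear,rod]
Tick 9: prefer A, take mast from A; A=[nail] B=[disk,wedge] C=[jar,joint,spool,fin,bolt,shaft,gear,rod,mast]

Answer: jar joint spool fin bolt shaft gear rod mast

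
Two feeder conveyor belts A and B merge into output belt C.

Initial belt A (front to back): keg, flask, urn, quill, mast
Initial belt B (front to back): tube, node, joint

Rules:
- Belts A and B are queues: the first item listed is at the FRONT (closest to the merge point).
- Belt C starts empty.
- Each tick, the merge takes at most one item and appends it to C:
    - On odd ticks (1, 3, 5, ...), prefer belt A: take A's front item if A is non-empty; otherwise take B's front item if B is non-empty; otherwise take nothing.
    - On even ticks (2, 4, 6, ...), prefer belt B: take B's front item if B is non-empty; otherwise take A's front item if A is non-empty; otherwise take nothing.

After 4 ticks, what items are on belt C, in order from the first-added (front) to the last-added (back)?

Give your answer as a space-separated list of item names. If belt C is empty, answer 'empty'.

Tick 1: prefer A, take keg from A; A=[flask,urn,quill,mast] B=[tube,node,joint] C=[keg]
Tick 2: prefer B, take tube from B; A=[flask,urn,quill,mast] B=[node,joint] C=[keg,tube]
Tick 3: prefer A, take flask from A; A=[urn,quill,mast] B=[node,joint] C=[keg,tube,flask]
Tick 4: prefer B, take node from B; A=[urn,quill,mast] B=[joint] C=[keg,tube,flask,node]

Answer: keg tube flask node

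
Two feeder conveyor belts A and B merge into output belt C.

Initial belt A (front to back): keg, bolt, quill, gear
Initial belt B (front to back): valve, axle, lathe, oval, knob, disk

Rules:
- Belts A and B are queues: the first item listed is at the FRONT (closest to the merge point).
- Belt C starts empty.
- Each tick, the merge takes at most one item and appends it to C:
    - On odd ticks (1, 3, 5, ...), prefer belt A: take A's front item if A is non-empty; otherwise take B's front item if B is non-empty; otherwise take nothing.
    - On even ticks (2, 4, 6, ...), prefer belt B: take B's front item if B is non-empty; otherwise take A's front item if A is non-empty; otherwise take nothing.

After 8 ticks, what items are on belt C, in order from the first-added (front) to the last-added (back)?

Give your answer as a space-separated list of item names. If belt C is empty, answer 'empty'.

Answer: keg valve bolt axle quill lathe gear oval

Derivation:
Tick 1: prefer A, take keg from A; A=[bolt,quill,gear] B=[valve,axle,lathe,oval,knob,disk] C=[keg]
Tick 2: prefer B, take valve from B; A=[bolt,quill,gear] B=[axle,lathe,oval,knob,disk] C=[keg,valve]
Tick 3: prefer A, take bolt from A; A=[quill,gear] B=[axle,lathe,oval,knob,disk] C=[keg,valve,bolt]
Tick 4: prefer B, take axle from B; A=[quill,gear] B=[lathe,oval,knob,disk] C=[keg,valve,bolt,axle]
Tick 5: prefer A, take quill from A; A=[gear] B=[lathe,oval,knob,disk] C=[keg,valve,bolt,axle,quill]
Tick 6: prefer B, take lathe from B; A=[gear] B=[oval,knob,disk] C=[keg,valve,bolt,axle,quill,lathe]
Tick 7: prefer A, take gear from A; A=[-] B=[oval,knob,disk] C=[keg,valve,bolt,axle,quill,lathe,gear]
Tick 8: prefer B, take oval from B; A=[-] B=[knob,disk] C=[keg,valve,bolt,axle,quill,lathe,gear,oval]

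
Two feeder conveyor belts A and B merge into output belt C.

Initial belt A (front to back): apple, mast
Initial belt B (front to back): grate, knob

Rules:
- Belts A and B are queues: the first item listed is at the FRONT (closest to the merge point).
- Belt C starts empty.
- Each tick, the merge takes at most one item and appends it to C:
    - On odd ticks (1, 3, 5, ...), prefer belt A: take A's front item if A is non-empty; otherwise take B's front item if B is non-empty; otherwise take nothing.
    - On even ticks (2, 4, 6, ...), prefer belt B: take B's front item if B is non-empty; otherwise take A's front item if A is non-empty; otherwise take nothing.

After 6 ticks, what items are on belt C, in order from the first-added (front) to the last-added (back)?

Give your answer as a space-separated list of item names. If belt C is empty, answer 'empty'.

Tick 1: prefer A, take apple from A; A=[mast] B=[grate,knob] C=[apple]
Tick 2: prefer B, take grate from B; A=[mast] B=[knob] C=[apple,grate]
Tick 3: prefer A, take mast from A; A=[-] B=[knob] C=[apple,grate,mast]
Tick 4: prefer B, take knob from B; A=[-] B=[-] C=[apple,grate,mast,knob]
Tick 5: prefer A, both empty, nothing taken; A=[-] B=[-] C=[apple,grate,mast,knob]
Tick 6: prefer B, both empty, nothing taken; A=[-] B=[-] C=[apple,grate,mast,knob]

Answer: apple grate mast knob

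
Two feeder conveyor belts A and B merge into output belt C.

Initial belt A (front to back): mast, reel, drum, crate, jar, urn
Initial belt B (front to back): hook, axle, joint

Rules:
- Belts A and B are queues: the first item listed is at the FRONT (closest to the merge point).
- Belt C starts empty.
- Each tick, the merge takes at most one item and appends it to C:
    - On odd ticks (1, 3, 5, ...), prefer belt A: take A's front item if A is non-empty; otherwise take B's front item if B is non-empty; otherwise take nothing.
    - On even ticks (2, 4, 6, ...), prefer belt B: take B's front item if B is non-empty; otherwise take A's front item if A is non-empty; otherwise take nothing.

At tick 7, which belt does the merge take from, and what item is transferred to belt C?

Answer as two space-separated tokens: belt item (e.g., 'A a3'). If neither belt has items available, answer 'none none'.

Answer: A crate

Derivation:
Tick 1: prefer A, take mast from A; A=[reel,drum,crate,jar,urn] B=[hook,axle,joint] C=[mast]
Tick 2: prefer B, take hook from B; A=[reel,drum,crate,jar,urn] B=[axle,joint] C=[mast,hook]
Tick 3: prefer A, take reel from A; A=[drum,crate,jar,urn] B=[axle,joint] C=[mast,hook,reel]
Tick 4: prefer B, take axle from B; A=[drum,crate,jar,urn] B=[joint] C=[mast,hook,reel,axle]
Tick 5: prefer A, take drum from A; A=[crate,jar,urn] B=[joint] C=[mast,hook,reel,axle,drum]
Tick 6: prefer B, take joint from B; A=[crate,jar,urn] B=[-] C=[mast,hook,reel,axle,drum,joint]
Tick 7: prefer A, take crate from A; A=[jar,urn] B=[-] C=[mast,hook,reel,axle,drum,joint,crate]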